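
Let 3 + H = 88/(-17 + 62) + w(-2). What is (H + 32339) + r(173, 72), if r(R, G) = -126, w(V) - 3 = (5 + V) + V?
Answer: 1449718/45 ≈ 32216.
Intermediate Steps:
w(V) = 8 + 2*V (w(V) = 3 + ((5 + V) + V) = 3 + (5 + 2*V) = 8 + 2*V)
H = 133/45 (H = -3 + (88/(-17 + 62) + (8 + 2*(-2))) = -3 + (88/45 + (8 - 4)) = -3 + ((1/45)*88 + 4) = -3 + (88/45 + 4) = -3 + 268/45 = 133/45 ≈ 2.9556)
(H + 32339) + r(173, 72) = (133/45 + 32339) - 126 = 1455388/45 - 126 = 1449718/45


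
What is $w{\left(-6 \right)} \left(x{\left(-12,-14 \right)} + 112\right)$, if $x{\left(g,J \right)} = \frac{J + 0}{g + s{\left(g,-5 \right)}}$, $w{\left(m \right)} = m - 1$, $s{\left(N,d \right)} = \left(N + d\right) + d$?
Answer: $- \frac{13377}{17} \approx -786.88$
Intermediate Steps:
$s{\left(N,d \right)} = N + 2 d$
$w{\left(m \right)} = -1 + m$ ($w{\left(m \right)} = m - 1 = -1 + m$)
$x{\left(g,J \right)} = \frac{J}{-10 + 2 g}$ ($x{\left(g,J \right)} = \frac{J + 0}{g + \left(g + 2 \left(-5\right)\right)} = \frac{J}{g + \left(g - 10\right)} = \frac{J}{g + \left(-10 + g\right)} = \frac{J}{-10 + 2 g}$)
$w{\left(-6 \right)} \left(x{\left(-12,-14 \right)} + 112\right) = \left(-1 - 6\right) \left(\frac{1}{2} \left(-14\right) \frac{1}{-5 - 12} + 112\right) = - 7 \left(\frac{1}{2} \left(-14\right) \frac{1}{-17} + 112\right) = - 7 \left(\frac{1}{2} \left(-14\right) \left(- \frac{1}{17}\right) + 112\right) = - 7 \left(\frac{7}{17} + 112\right) = \left(-7\right) \frac{1911}{17} = - \frac{13377}{17}$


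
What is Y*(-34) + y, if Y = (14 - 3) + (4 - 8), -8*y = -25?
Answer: -1879/8 ≈ -234.88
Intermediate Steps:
y = 25/8 (y = -⅛*(-25) = 25/8 ≈ 3.1250)
Y = 7 (Y = 11 - 4 = 7)
Y*(-34) + y = 7*(-34) + 25/8 = -238 + 25/8 = -1879/8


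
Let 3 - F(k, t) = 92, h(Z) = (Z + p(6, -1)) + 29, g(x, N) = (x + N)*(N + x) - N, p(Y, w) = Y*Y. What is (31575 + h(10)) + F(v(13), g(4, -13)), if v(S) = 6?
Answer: 31561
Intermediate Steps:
p(Y, w) = Y²
g(x, N) = (N + x)² - N (g(x, N) = (N + x)*(N + x) - N = (N + x)² - N)
h(Z) = 65 + Z (h(Z) = (Z + 6²) + 29 = (Z + 36) + 29 = (36 + Z) + 29 = 65 + Z)
F(k, t) = -89 (F(k, t) = 3 - 1*92 = 3 - 92 = -89)
(31575 + h(10)) + F(v(13), g(4, -13)) = (31575 + (65 + 10)) - 89 = (31575 + 75) - 89 = 31650 - 89 = 31561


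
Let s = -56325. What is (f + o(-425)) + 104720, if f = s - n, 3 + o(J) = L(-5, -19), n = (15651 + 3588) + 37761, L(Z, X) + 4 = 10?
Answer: -8602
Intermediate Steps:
L(Z, X) = 6 (L(Z, X) = -4 + 10 = 6)
n = 57000 (n = 19239 + 37761 = 57000)
o(J) = 3 (o(J) = -3 + 6 = 3)
f = -113325 (f = -56325 - 1*57000 = -56325 - 57000 = -113325)
(f + o(-425)) + 104720 = (-113325 + 3) + 104720 = -113322 + 104720 = -8602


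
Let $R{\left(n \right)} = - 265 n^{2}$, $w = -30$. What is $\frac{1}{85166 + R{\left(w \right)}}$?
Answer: $- \frac{1}{153334} \approx -6.5217 \cdot 10^{-6}$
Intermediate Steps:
$\frac{1}{85166 + R{\left(w \right)}} = \frac{1}{85166 - 265 \left(-30\right)^{2}} = \frac{1}{85166 - 238500} = \frac{1}{-153334} = - \frac{1}{153334}$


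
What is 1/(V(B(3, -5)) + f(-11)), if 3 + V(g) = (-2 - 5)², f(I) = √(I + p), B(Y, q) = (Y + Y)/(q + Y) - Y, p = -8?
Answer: 46/2135 - I*√19/2135 ≈ 0.021546 - 0.0020416*I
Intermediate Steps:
B(Y, q) = -Y + 2*Y/(Y + q) (B(Y, q) = (2*Y)/(Y + q) - Y = 2*Y/(Y + q) - Y = -Y + 2*Y/(Y + q))
f(I) = √(-8 + I) (f(I) = √(I - 8) = √(-8 + I))
V(g) = 46 (V(g) = -3 + (-2 - 5)² = -3 + (-7)² = -3 + 49 = 46)
1/(V(B(3, -5)) + f(-11)) = 1/(46 + √(-8 - 11)) = 1/(46 + √(-19)) = 1/(46 + I*√19)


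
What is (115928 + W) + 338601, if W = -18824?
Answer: 435705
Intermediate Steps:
(115928 + W) + 338601 = (115928 - 18824) + 338601 = 97104 + 338601 = 435705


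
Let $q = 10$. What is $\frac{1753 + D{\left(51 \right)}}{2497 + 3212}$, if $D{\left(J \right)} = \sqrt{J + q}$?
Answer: $\frac{1753}{5709} + \frac{\sqrt{61}}{5709} \approx 0.30843$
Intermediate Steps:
$D{\left(J \right)} = \sqrt{10 + J}$ ($D{\left(J \right)} = \sqrt{J + 10} = \sqrt{10 + J}$)
$\frac{1753 + D{\left(51 \right)}}{2497 + 3212} = \frac{1753 + \sqrt{10 + 51}}{2497 + 3212} = \frac{1753 + \sqrt{61}}{5709} = \left(1753 + \sqrt{61}\right) \frac{1}{5709} = \frac{1753}{5709} + \frac{\sqrt{61}}{5709}$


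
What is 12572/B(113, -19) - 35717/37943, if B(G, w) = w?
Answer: -25142001/37943 ≈ -662.63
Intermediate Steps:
12572/B(113, -19) - 35717/37943 = 12572/(-19) - 35717/37943 = 12572*(-1/19) - 35717*1/37943 = -12572/19 - 35717/37943 = -25142001/37943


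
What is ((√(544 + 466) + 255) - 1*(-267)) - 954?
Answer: -432 + √1010 ≈ -400.22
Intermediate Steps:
((√(544 + 466) + 255) - 1*(-267)) - 954 = ((√1010 + 255) + 267) - 954 = ((255 + √1010) + 267) - 954 = (522 + √1010) - 954 = -432 + √1010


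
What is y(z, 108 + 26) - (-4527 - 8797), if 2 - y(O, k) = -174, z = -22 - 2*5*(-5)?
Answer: 13500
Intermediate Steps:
z = 28 (z = -22 - 10*(-5) = -22 + 50 = 28)
y(O, k) = 176 (y(O, k) = 2 - 1*(-174) = 2 + 174 = 176)
y(z, 108 + 26) - (-4527 - 8797) = 176 - (-4527 - 8797) = 176 - 1*(-13324) = 176 + 13324 = 13500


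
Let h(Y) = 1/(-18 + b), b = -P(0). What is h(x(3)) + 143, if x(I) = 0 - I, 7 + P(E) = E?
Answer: 1572/11 ≈ 142.91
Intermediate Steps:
P(E) = -7 + E
b = 7 (b = -(-7 + 0) = -1*(-7) = 7)
x(I) = -I
h(Y) = -1/11 (h(Y) = 1/(-18 + 7) = 1/(-11) = -1/11)
h(x(3)) + 143 = -1/11 + 143 = 1572/11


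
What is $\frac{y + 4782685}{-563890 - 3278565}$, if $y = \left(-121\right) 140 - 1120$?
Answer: $- \frac{952925}{768491} \approx -1.24$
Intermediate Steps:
$y = -18060$ ($y = -16940 - 1120 = -18060$)
$\frac{y + 4782685}{-563890 - 3278565} = \frac{-18060 + 4782685}{-563890 - 3278565} = \frac{4764625}{-3842455} = 4764625 \left(- \frac{1}{3842455}\right) = - \frac{952925}{768491}$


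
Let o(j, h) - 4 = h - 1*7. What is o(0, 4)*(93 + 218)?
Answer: 311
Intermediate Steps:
o(j, h) = -3 + h (o(j, h) = 4 + (h - 1*7) = 4 + (h - 7) = 4 + (-7 + h) = -3 + h)
o(0, 4)*(93 + 218) = (-3 + 4)*(93 + 218) = 1*311 = 311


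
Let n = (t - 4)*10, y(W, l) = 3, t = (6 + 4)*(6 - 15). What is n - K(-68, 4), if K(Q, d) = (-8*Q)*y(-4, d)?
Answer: -2572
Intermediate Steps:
t = -90 (t = 10*(-9) = -90)
n = -940 (n = (-90 - 4)*10 = -94*10 = -940)
K(Q, d) = -24*Q (K(Q, d) = -8*Q*3 = -24*Q)
n - K(-68, 4) = -940 - (-24)*(-68) = -940 - 1*1632 = -940 - 1632 = -2572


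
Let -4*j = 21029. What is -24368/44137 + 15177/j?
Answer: -3191903668/928156973 ≈ -3.4390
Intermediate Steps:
j = -21029/4 (j = -¼*21029 = -21029/4 ≈ -5257.3)
-24368/44137 + 15177/j = -24368/44137 + 15177/(-21029/4) = -24368*1/44137 + 15177*(-4/21029) = -24368/44137 - 60708/21029 = -3191903668/928156973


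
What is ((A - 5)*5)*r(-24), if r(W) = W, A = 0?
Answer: 600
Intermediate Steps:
((A - 5)*5)*r(-24) = ((0 - 5)*5)*(-24) = -5*5*(-24) = -25*(-24) = 600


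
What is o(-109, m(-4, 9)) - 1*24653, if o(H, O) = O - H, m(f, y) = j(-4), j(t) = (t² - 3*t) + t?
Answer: -24520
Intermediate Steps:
j(t) = t² - 2*t
m(f, y) = 24 (m(f, y) = -4*(-2 - 4) = -4*(-6) = 24)
o(-109, m(-4, 9)) - 1*24653 = (24 - 1*(-109)) - 1*24653 = (24 + 109) - 24653 = 133 - 24653 = -24520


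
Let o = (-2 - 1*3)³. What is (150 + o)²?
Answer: 625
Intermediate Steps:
o = -125 (o = (-2 - 3)³ = (-5)³ = -125)
(150 + o)² = (150 - 125)² = 25² = 625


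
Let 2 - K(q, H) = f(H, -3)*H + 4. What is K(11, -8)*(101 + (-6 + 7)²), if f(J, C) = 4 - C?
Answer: 5508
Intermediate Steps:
K(q, H) = -2 - 7*H (K(q, H) = 2 - ((4 - 1*(-3))*H + 4) = 2 - ((4 + 3)*H + 4) = 2 - (7*H + 4) = 2 - (4 + 7*H) = 2 + (-4 - 7*H) = -2 - 7*H)
K(11, -8)*(101 + (-6 + 7)²) = (-2 - 7*(-8))*(101 + (-6 + 7)²) = (-2 + 56)*(101 + 1²) = 54*(101 + 1) = 54*102 = 5508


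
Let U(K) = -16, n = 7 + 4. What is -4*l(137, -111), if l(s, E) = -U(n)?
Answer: -64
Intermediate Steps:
n = 11
l(s, E) = 16 (l(s, E) = -1*(-16) = 16)
-4*l(137, -111) = -4*16 = -64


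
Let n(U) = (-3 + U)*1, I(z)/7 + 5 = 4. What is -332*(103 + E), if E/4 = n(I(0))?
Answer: -20916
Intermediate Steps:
I(z) = -7 (I(z) = -35 + 7*4 = -35 + 28 = -7)
n(U) = -3 + U
E = -40 (E = 4*(-3 - 7) = 4*(-10) = -40)
-332*(103 + E) = -332*(103 - 40) = -332*63 = -20916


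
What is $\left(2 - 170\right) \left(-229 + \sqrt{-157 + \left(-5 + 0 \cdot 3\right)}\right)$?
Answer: $38472 - 1512 i \sqrt{2} \approx 38472.0 - 2138.3 i$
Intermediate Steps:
$\left(2 - 170\right) \left(-229 + \sqrt{-157 + \left(-5 + 0 \cdot 3\right)}\right) = - 168 \left(-229 + \sqrt{-157 + \left(-5 + 0\right)}\right) = - 168 \left(-229 + \sqrt{-157 - 5}\right) = - 168 \left(-229 + \sqrt{-162}\right) = - 168 \left(-229 + 9 i \sqrt{2}\right) = 38472 - 1512 i \sqrt{2}$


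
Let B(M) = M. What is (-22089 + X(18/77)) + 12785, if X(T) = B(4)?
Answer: -9300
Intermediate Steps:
X(T) = 4
(-22089 + X(18/77)) + 12785 = (-22089 + 4) + 12785 = -22085 + 12785 = -9300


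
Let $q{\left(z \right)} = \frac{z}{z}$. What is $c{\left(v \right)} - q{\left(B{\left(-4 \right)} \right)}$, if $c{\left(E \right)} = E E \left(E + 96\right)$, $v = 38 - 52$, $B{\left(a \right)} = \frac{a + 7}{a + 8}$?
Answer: $16071$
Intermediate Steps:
$B{\left(a \right)} = \frac{7 + a}{8 + a}$
$q{\left(z \right)} = 1$
$v = -14$
$c{\left(E \right)} = E^{2} \left(96 + E\right)$
$c{\left(v \right)} - q{\left(B{\left(-4 \right)} \right)} = \left(-14\right)^{2} \left(96 - 14\right) - 1 = 196 \cdot 82 - 1 = 16072 - 1 = 16071$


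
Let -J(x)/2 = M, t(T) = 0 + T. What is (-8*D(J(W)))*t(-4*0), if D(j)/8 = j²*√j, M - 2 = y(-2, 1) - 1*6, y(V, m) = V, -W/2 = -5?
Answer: 0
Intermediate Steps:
W = 10 (W = -2*(-5) = 10)
M = -6 (M = 2 + (-2 - 1*6) = 2 + (-2 - 6) = 2 - 8 = -6)
t(T) = T
J(x) = 12 (J(x) = -2*(-6) = 12)
D(j) = 8*j^(5/2) (D(j) = 8*(j²*√j) = 8*j^(5/2))
(-8*D(J(W)))*t(-4*0) = (-64*12^(5/2))*(-4*0) = -64*288*√3*0 = -18432*√3*0 = 0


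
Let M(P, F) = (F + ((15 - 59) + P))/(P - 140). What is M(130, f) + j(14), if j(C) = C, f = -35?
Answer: 89/10 ≈ 8.9000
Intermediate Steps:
M(P, F) = (-44 + F + P)/(-140 + P) (M(P, F) = (F + (-44 + P))/(-140 + P) = (-44 + F + P)/(-140 + P))
M(130, f) + j(14) = (-44 - 35 + 130)/(-140 + 130) + 14 = 51/(-10) + 14 = -⅒*51 + 14 = -51/10 + 14 = 89/10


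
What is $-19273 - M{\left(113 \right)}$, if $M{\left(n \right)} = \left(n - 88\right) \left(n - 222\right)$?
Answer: $-16548$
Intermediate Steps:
$M{\left(n \right)} = \left(-222 + n\right) \left(-88 + n\right)$ ($M{\left(n \right)} = \left(-88 + n\right) \left(-222 + n\right) = \left(-222 + n\right) \left(-88 + n\right)$)
$-19273 - M{\left(113 \right)} = -19273 - \left(19536 + 113^{2} - 35030\right) = -19273 - \left(19536 + 12769 - 35030\right) = -19273 - -2725 = -19273 + 2725 = -16548$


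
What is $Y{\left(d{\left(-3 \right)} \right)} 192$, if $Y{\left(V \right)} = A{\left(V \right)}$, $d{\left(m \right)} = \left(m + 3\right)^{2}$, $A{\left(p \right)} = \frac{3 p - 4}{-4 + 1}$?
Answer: $256$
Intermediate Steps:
$A{\left(p \right)} = \frac{4}{3} - p$ ($A{\left(p \right)} = \frac{-4 + 3 p}{-3} = \left(-4 + 3 p\right) \left(- \frac{1}{3}\right) = \frac{4}{3} - p$)
$d{\left(m \right)} = \left(3 + m\right)^{2}$
$Y{\left(V \right)} = \frac{4}{3} - V$
$Y{\left(d{\left(-3 \right)} \right)} 192 = \left(\frac{4}{3} - \left(3 - 3\right)^{2}\right) 192 = \left(\frac{4}{3} - 0^{2}\right) 192 = \left(\frac{4}{3} - 0\right) 192 = \left(\frac{4}{3} + 0\right) 192 = \frac{4}{3} \cdot 192 = 256$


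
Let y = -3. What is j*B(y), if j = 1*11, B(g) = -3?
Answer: -33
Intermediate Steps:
j = 11
j*B(y) = 11*(-3) = -33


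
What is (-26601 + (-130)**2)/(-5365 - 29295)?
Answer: 9701/34660 ≈ 0.27989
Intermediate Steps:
(-26601 + (-130)**2)/(-5365 - 29295) = (-26601 + 16900)/(-34660) = -9701*(-1/34660) = 9701/34660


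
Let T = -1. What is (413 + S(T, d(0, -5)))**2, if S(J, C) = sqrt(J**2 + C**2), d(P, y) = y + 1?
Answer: (413 + sqrt(17))**2 ≈ 1.7399e+5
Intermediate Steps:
d(P, y) = 1 + y
S(J, C) = sqrt(C**2 + J**2)
(413 + S(T, d(0, -5)))**2 = (413 + sqrt((1 - 5)**2 + (-1)**2))**2 = (413 + sqrt((-4)**2 + 1))**2 = (413 + sqrt(16 + 1))**2 = (413 + sqrt(17))**2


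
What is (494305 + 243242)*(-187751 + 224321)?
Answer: 26972093790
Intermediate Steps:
(494305 + 243242)*(-187751 + 224321) = 737547*36570 = 26972093790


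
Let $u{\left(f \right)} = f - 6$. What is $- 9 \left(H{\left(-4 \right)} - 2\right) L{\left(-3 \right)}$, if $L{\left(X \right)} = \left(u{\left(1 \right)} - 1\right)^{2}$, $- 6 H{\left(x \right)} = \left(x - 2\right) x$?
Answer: $1944$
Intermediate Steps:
$H{\left(x \right)} = - \frac{x \left(-2 + x\right)}{6}$ ($H{\left(x \right)} = - \frac{\left(x - 2\right) x}{6} = - \frac{\left(-2 + x\right) x}{6} = - \frac{x \left(-2 + x\right)}{6}$)
$u{\left(f \right)} = -6 + f$ ($u{\left(f \right)} = f - 6 = -6 + f$)
$L{\left(X \right)} = 36$ ($L{\left(X \right)} = \left(\left(-6 + 1\right) - 1\right)^{2} = \left(-5 - 1\right)^{2} = \left(-6\right)^{2} = 36$)
$- 9 \left(H{\left(-4 \right)} - 2\right) L{\left(-3 \right)} = - 9 \left(\frac{1}{6} \left(-4\right) \left(2 - -4\right) - 2\right) 36 = - 9 \left(\frac{1}{6} \left(-4\right) \left(2 + 4\right) - 2\right) 36 = - 9 \left(\frac{1}{6} \left(-4\right) 6 - 2\right) 36 = - 9 \left(-4 - 2\right) 36 = \left(-9\right) \left(-6\right) 36 = 54 \cdot 36 = 1944$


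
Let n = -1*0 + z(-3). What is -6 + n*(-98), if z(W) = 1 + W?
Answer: 190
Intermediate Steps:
n = -2 (n = -1*0 + (1 - 3) = 0 - 2 = -2)
-6 + n*(-98) = -6 - 2*(-98) = -6 + 196 = 190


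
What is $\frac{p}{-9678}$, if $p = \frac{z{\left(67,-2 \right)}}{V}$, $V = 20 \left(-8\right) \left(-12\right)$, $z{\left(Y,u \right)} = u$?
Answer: $\frac{1}{9290880} \approx 1.0763 \cdot 10^{-7}$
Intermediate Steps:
$V = 1920$ ($V = \left(-160\right) \left(-12\right) = 1920$)
$p = - \frac{1}{960}$ ($p = - \frac{2}{1920} = \left(-2\right) \frac{1}{1920} = - \frac{1}{960} \approx -0.0010417$)
$\frac{p}{-9678} = - \frac{1}{960 \left(-9678\right)} = \left(- \frac{1}{960}\right) \left(- \frac{1}{9678}\right) = \frac{1}{9290880}$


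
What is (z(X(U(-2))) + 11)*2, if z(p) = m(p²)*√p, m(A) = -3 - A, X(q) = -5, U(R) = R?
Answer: 22 - 56*I*√5 ≈ 22.0 - 125.22*I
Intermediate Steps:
z(p) = √p*(-3 - p²) (z(p) = (-3 - p²)*√p = √p*(-3 - p²))
(z(X(U(-2))) + 11)*2 = (√(-5)*(-3 - 1*(-5)²) + 11)*2 = ((I*√5)*(-3 - 1*25) + 11)*2 = ((I*√5)*(-3 - 25) + 11)*2 = ((I*√5)*(-28) + 11)*2 = (-28*I*√5 + 11)*2 = (11 - 28*I*√5)*2 = 22 - 56*I*√5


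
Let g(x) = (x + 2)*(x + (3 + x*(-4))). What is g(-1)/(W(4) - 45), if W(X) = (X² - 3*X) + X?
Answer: -6/37 ≈ -0.16216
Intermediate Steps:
W(X) = X² - 2*X
g(x) = (2 + x)*(3 - 3*x) (g(x) = (2 + x)*(x + (3 - 4*x)) = (2 + x)*(3 - 3*x))
g(-1)/(W(4) - 45) = (6 - 3*(-1) - 3*(-1)²)/(4*(-2 + 4) - 45) = (6 + 3 - 3*1)/(4*2 - 45) = (6 + 3 - 3)/(8 - 45) = 6/(-37) = -1/37*6 = -6/37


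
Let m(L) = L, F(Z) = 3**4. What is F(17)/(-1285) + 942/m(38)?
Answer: 603696/24415 ≈ 24.726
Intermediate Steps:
F(Z) = 81
F(17)/(-1285) + 942/m(38) = 81/(-1285) + 942/38 = 81*(-1/1285) + 942*(1/38) = -81/1285 + 471/19 = 603696/24415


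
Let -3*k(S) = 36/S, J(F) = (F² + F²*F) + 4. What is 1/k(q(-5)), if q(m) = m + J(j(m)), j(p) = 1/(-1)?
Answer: 1/12 ≈ 0.083333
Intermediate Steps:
j(p) = -1
J(F) = 4 + F² + F³ (J(F) = (F² + F³) + 4 = 4 + F² + F³)
q(m) = 4 + m (q(m) = m + (4 + (-1)² + (-1)³) = m + (4 + 1 - 1) = m + 4 = 4 + m)
k(S) = -12/S
1/k(q(-5)) = 1/(-12/(4 - 5)) = 1/(-12/(-1)) = 1/(-12*(-1)) = 1/12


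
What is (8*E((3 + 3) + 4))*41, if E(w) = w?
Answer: 3280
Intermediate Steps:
(8*E((3 + 3) + 4))*41 = (8*((3 + 3) + 4))*41 = (8*(6 + 4))*41 = (8*10)*41 = 80*41 = 3280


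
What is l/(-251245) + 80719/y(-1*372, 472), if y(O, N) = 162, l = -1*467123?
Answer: 20355919081/40701690 ≈ 500.12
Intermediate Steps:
l = -467123
l/(-251245) + 80719/y(-1*372, 472) = -467123/(-251245) + 80719/162 = -467123*(-1/251245) + 80719*(1/162) = 467123/251245 + 80719/162 = 20355919081/40701690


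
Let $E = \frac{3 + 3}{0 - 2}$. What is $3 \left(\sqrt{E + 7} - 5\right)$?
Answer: $-9$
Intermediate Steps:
$E = -3$ ($E = \frac{6}{-2} = 6 \left(- \frac{1}{2}\right) = -3$)
$3 \left(\sqrt{E + 7} - 5\right) = 3 \left(\sqrt{-3 + 7} - 5\right) = 3 \left(\sqrt{4} - 5\right) = 3 \left(2 - 5\right) = 3 \left(-3\right) = -9$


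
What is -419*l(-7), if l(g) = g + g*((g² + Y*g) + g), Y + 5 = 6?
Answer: 105588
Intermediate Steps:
Y = 1 (Y = -5 + 6 = 1)
l(g) = g + g*(g² + 2*g) (l(g) = g + g*((g² + 1*g) + g) = g + g*((g² + g) + g) = g + g*((g + g²) + g) = g + g*(g² + 2*g))
-419*l(-7) = -(-2933)*(1 + (-7)² + 2*(-7)) = -(-2933)*(1 + 49 - 14) = -(-2933)*36 = -419*(-252) = 105588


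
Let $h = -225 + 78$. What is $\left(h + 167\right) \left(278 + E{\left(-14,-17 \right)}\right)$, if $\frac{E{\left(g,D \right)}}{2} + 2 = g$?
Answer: $4920$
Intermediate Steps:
$E{\left(g,D \right)} = -4 + 2 g$
$h = -147$
$\left(h + 167\right) \left(278 + E{\left(-14,-17 \right)}\right) = \left(-147 + 167\right) \left(278 + \left(-4 + 2 \left(-14\right)\right)\right) = 20 \left(278 - 32\right) = 20 \cdot 246 = 4920$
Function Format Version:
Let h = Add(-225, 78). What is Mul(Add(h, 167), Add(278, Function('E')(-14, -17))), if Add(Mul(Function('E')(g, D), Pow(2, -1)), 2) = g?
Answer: 4920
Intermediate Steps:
Function('E')(g, D) = Add(-4, Mul(2, g))
h = -147
Mul(Add(h, 167), Add(278, Function('E')(-14, -17))) = Mul(Add(-147, 167), Add(278, Add(-4, Mul(2, -14)))) = Mul(20, Add(278, Add(-4, -28))) = Mul(20, Add(278, -32)) = Mul(20, 246) = 4920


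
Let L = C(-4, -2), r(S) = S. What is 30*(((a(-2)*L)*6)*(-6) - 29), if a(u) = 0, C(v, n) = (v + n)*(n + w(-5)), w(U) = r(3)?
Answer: -870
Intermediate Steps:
w(U) = 3
C(v, n) = (3 + n)*(n + v) (C(v, n) = (v + n)*(n + 3) = (n + v)*(3 + n) = (3 + n)*(n + v))
L = -6 (L = (-2)² + 3*(-2) + 3*(-4) - 2*(-4) = 4 - 6 - 12 + 8 = -6)
30*(((a(-2)*L)*6)*(-6) - 29) = 30*(((0*(-6))*6)*(-6) - 29) = 30*((0*6)*(-6) - 29) = 30*(0*(-6) - 29) = 30*(0 - 29) = 30*(-29) = -870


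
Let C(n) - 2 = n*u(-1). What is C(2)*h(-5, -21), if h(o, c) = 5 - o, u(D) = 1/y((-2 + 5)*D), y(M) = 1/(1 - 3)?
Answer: -20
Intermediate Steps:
y(M) = -½ (y(M) = 1/(-2) = -½)
u(D) = -2 (u(D) = 1/(-½) = -2)
C(n) = 2 - 2*n (C(n) = 2 + n*(-2) = 2 - 2*n)
C(2)*h(-5, -21) = (2 - 2*2)*(5 - 1*(-5)) = (2 - 4)*(5 + 5) = -2*10 = -20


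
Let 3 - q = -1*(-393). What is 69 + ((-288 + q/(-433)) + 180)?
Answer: -16497/433 ≈ -38.099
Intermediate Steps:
q = -390 (q = 3 - (-1)*(-393) = 3 - 1*393 = 3 - 393 = -390)
69 + ((-288 + q/(-433)) + 180) = 69 + ((-288 - 390/(-433)) + 180) = 69 + ((-288 - 390*(-1/433)) + 180) = 69 + ((-288 + 390/433) + 180) = 69 + (-124314/433 + 180) = 69 - 46374/433 = -16497/433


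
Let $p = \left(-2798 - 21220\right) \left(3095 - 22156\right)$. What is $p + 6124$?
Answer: $457813222$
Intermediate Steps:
$p = 457807098$ ($p = \left(-24018\right) \left(-19061\right) = 457807098$)
$p + 6124 = 457807098 + 6124 = 457813222$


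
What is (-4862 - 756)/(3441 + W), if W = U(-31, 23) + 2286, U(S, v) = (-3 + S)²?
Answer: -5618/6883 ≈ -0.81621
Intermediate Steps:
W = 3442 (W = (-3 - 31)² + 2286 = (-34)² + 2286 = 1156 + 2286 = 3442)
(-4862 - 756)/(3441 + W) = (-4862 - 756)/(3441 + 3442) = -5618/6883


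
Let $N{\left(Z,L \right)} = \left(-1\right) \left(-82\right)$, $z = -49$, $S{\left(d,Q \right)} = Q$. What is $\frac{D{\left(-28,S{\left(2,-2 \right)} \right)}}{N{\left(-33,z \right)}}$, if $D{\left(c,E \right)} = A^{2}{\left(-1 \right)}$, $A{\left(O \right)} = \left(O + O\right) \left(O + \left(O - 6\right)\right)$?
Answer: $\frac{128}{41} \approx 3.122$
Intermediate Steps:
$N{\left(Z,L \right)} = 82$
$A{\left(O \right)} = 2 O \left(-6 + 2 O\right)$ ($A{\left(O \right)} = 2 O \left(O + \left(O - 6\right)\right) = 2 O \left(O + \left(-6 + O\right)\right) = 2 O \left(-6 + 2 O\right)$)
$D{\left(c,E \right)} = 256$ ($D{\left(c,E \right)} = \left(4 \left(-1\right) \left(-3 - 1\right)\right)^{2} = \left(4 \left(-1\right) \left(-4\right)\right)^{2} = 16^{2} = 256$)
$\frac{D{\left(-28,S{\left(2,-2 \right)} \right)}}{N{\left(-33,z \right)}} = \frac{256}{82} = 256 \cdot \frac{1}{82} = \frac{128}{41}$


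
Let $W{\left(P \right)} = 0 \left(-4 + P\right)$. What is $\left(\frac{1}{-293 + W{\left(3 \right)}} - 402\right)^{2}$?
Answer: $\frac{13873777369}{85849} \approx 1.6161 \cdot 10^{5}$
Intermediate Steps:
$W{\left(P \right)} = 0$
$\left(\frac{1}{-293 + W{\left(3 \right)}} - 402\right)^{2} = \left(\frac{1}{-293 + 0} - 402\right)^{2} = \left(\frac{1}{-293} - 402\right)^{2} = \left(- \frac{1}{293} - 402\right)^{2} = \left(- \frac{117787}{293}\right)^{2} = \frac{13873777369}{85849}$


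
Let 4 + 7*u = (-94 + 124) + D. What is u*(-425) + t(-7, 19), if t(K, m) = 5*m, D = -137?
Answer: 47840/7 ≈ 6834.3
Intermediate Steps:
u = -111/7 (u = -4/7 + ((-94 + 124) - 137)/7 = -4/7 + (30 - 137)/7 = -4/7 + (⅐)*(-107) = -4/7 - 107/7 = -111/7 ≈ -15.857)
u*(-425) + t(-7, 19) = -111/7*(-425) + 5*19 = 47175/7 + 95 = 47840/7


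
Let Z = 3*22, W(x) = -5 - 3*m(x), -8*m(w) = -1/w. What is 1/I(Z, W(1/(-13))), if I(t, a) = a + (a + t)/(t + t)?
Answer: 1056/395 ≈ 2.6734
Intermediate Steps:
m(w) = 1/(8*w) (m(w) = -(-1)/(8*w) = 1/(8*w))
W(x) = -5 - 3/(8*x)
Z = 66
I(t, a) = a + (a + t)/(2*t) (I(t, a) = a + (a + t)/((2*t)) = a + (a + t)*(1/(2*t)) = a + (a + t)/(2*t))
1/I(Z, W(1/(-13))) = 1/(½ + (-5 - 3/(8*(1/(-13)))) + (½)*(-5 - 3/(8*(1/(-13))))/66) = 1/(½ + (-5 - 3/(8*(-1/13))) + (½)*(-5 - 3/(8*(-1/13)))*(1/66)) = 1/(½ + (-5 - 3/8*(-13)) + (½)*(-5 - 3/8*(-13))*(1/66)) = 1/(½ + (-5 + 39/8) + (½)*(-5 + 39/8)*(1/66)) = 1/(½ - ⅛ + (½)*(-⅛)*(1/66)) = 1/(½ - ⅛ - 1/1056) = 1/(395/1056) = 1056/395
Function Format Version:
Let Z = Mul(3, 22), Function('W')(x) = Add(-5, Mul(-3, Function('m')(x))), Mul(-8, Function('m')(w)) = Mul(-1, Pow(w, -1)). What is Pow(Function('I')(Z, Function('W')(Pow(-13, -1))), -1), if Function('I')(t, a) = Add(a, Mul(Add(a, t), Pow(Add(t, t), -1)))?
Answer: Rational(1056, 395) ≈ 2.6734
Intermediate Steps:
Function('m')(w) = Mul(Rational(1, 8), Pow(w, -1)) (Function('m')(w) = Mul(Rational(-1, 8), Mul(-1, Pow(w, -1))) = Mul(Rational(1, 8), Pow(w, -1)))
Function('W')(x) = Add(-5, Mul(Rational(-3, 8), Pow(x, -1))) (Function('W')(x) = Add(-5, Mul(-3, Mul(Rational(1, 8), Pow(x, -1)))) = Add(-5, Mul(Rational(-3, 8), Pow(x, -1))))
Z = 66
Function('I')(t, a) = Add(a, Mul(Rational(1, 2), Pow(t, -1), Add(a, t))) (Function('I')(t, a) = Add(a, Mul(Add(a, t), Pow(Mul(2, t), -1))) = Add(a, Mul(Add(a, t), Mul(Rational(1, 2), Pow(t, -1)))) = Add(a, Mul(Rational(1, 2), Pow(t, -1), Add(a, t))))
Pow(Function('I')(Z, Function('W')(Pow(-13, -1))), -1) = Pow(Add(Rational(1, 2), Add(-5, Mul(Rational(-3, 8), Pow(Pow(-13, -1), -1))), Mul(Rational(1, 2), Add(-5, Mul(Rational(-3, 8), Pow(Pow(-13, -1), -1))), Pow(66, -1))), -1) = Pow(Add(Rational(1, 2), Add(-5, Mul(Rational(-3, 8), Pow(Rational(-1, 13), -1))), Mul(Rational(1, 2), Add(-5, Mul(Rational(-3, 8), Pow(Rational(-1, 13), -1))), Rational(1, 66))), -1) = Pow(Add(Rational(1, 2), Add(-5, Mul(Rational(-3, 8), -13)), Mul(Rational(1, 2), Add(-5, Mul(Rational(-3, 8), -13)), Rational(1, 66))), -1) = Pow(Add(Rational(1, 2), Add(-5, Rational(39, 8)), Mul(Rational(1, 2), Add(-5, Rational(39, 8)), Rational(1, 66))), -1) = Pow(Add(Rational(1, 2), Rational(-1, 8), Mul(Rational(1, 2), Rational(-1, 8), Rational(1, 66))), -1) = Pow(Add(Rational(1, 2), Rational(-1, 8), Rational(-1, 1056)), -1) = Pow(Rational(395, 1056), -1) = Rational(1056, 395)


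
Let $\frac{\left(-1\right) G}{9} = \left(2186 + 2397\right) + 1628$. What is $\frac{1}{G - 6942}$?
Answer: $- \frac{1}{62841} \approx -1.5913 \cdot 10^{-5}$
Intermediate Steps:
$G = -55899$ ($G = - 9 \left(\left(2186 + 2397\right) + 1628\right) = - 9 \left(4583 + 1628\right) = \left(-9\right) 6211 = -55899$)
$\frac{1}{G - 6942} = \frac{1}{-55899 - 6942} = \frac{1}{-62841} = - \frac{1}{62841}$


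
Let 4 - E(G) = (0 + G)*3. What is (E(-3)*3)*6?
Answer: 234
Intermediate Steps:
E(G) = 4 - 3*G (E(G) = 4 - (0 + G)*3 = 4 - G*3 = 4 - 3*G)
(E(-3)*3)*6 = ((4 - 3*(-3))*3)*6 = ((4 + 9)*3)*6 = (13*3)*6 = 39*6 = 234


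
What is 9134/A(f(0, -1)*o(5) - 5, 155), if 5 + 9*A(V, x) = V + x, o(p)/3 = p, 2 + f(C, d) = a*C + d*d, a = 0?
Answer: 41103/65 ≈ 632.35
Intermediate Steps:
f(C, d) = -2 + d**2 (f(C, d) = -2 + (0*C + d*d) = -2 + (0 + d**2) = -2 + d**2)
o(p) = 3*p
A(V, x) = -5/9 + V/9 + x/9 (A(V, x) = -5/9 + (V + x)/9 = -5/9 + (V/9 + x/9) = -5/9 + V/9 + x/9)
9134/A(f(0, -1)*o(5) - 5, 155) = 9134/(-5/9 + ((-2 + (-1)**2)*(3*5) - 5)/9 + (1/9)*155) = 9134/(-5/9 + ((-2 + 1)*15 - 5)/9 + 155/9) = 9134/(-5/9 + (-1*15 - 5)/9 + 155/9) = 9134/(-5/9 + (-15 - 5)/9 + 155/9) = 9134/(-5/9 + (1/9)*(-20) + 155/9) = 9134/(-5/9 - 20/9 + 155/9) = 9134/(130/9) = 9134*(9/130) = 41103/65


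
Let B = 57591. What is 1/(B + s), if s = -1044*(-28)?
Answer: 1/86823 ≈ 1.1518e-5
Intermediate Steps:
s = 29232
1/(B + s) = 1/(57591 + 29232) = 1/86823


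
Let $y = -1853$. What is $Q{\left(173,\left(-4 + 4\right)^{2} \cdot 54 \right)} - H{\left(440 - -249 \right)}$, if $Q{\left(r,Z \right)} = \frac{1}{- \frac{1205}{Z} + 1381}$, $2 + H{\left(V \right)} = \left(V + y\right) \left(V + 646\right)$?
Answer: $1553942$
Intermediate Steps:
$H{\left(V \right)} = -2 + \left(-1853 + V\right) \left(646 + V\right)$ ($H{\left(V \right)} = -2 + \left(V - 1853\right) \left(V + 646\right) = -2 + \left(-1853 + V\right) \left(646 + V\right)$)
$Q{\left(r,Z \right)} = \frac{1}{1381 - \frac{1205}{Z}}$
$Q{\left(173,\left(-4 + 4\right)^{2} \cdot 54 \right)} - H{\left(440 - -249 \right)} = \frac{\left(-4 + 4\right)^{2} \cdot 54}{-1205 + 1381 \left(-4 + 4\right)^{2} \cdot 54} - \left(-1197040 + \left(440 - -249\right)^{2} - 1207 \left(440 - -249\right)\right) = \frac{0^{2} \cdot 54}{-1205 + 1381 \cdot 0^{2} \cdot 54} - \left(-1197040 + \left(440 + 249\right)^{2} - 1207 \left(440 + 249\right)\right) = \frac{0 \cdot 54}{-1205 + 1381 \cdot 0 \cdot 54} - \left(-1197040 + 689^{2} - 831623\right) = \frac{0}{-1205 + 1381 \cdot 0} - \left(-1197040 + 474721 - 831623\right) = \frac{0}{-1205 + 0} - -1553942 = \frac{0}{-1205} + 1553942 = 0 \left(- \frac{1}{1205}\right) + 1553942 = 0 + 1553942 = 1553942$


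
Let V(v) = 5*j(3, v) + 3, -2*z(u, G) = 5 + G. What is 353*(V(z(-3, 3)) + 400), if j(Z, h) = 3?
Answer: 147554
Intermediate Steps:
z(u, G) = -5/2 - G/2 (z(u, G) = -(5 + G)/2 = -5/2 - G/2)
V(v) = 18 (V(v) = 5*3 + 3 = 15 + 3 = 18)
353*(V(z(-3, 3)) + 400) = 353*(18 + 400) = 353*418 = 147554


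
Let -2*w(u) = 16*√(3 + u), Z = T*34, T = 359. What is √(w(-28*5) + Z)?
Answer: √(12206 - 8*I*√137) ≈ 110.48 - 0.4238*I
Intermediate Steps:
Z = 12206 (Z = 359*34 = 12206)
w(u) = -8*√(3 + u)
√(w(-28*5) + Z) = √(-8*√(3 - 28*5) + 12206) = √(-8*√(3 - 140) + 12206) = √(-8*I*√137 + 12206) = √(12206 - 8*I*√137)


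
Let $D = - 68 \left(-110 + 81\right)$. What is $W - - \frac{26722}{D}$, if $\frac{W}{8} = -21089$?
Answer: $- \frac{166336671}{986} \approx -1.687 \cdot 10^{5}$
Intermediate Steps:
$W = -168712$ ($W = 8 \left(-21089\right) = -168712$)
$D = 1972$ ($D = \left(-68\right) \left(-29\right) = 1972$)
$W - - \frac{26722}{D} = -168712 - - \frac{26722}{1972} = -168712 - \left(-26722\right) \frac{1}{1972} = -168712 - - \frac{13361}{986} = -168712 + \frac{13361}{986} = - \frac{166336671}{986}$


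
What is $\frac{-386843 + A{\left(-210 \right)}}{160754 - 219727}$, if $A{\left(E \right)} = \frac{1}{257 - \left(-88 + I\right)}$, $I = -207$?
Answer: $\frac{213537335}{32553096} \approx 6.5597$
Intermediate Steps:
$A{\left(E \right)} = \frac{1}{552}$ ($A{\left(E \right)} = \frac{1}{257 + \left(88 - -207\right)} = \frac{1}{257 + \left(88 + 207\right)} = \frac{1}{257 + 295} = \frac{1}{552}$)
$\frac{-386843 + A{\left(-210 \right)}}{160754 - 219727} = \frac{-386843 + \frac{1}{552}}{160754 - 219727} = - \frac{213537335}{552 \left(-58973\right)} = \left(- \frac{213537335}{552}\right) \left(- \frac{1}{58973}\right) = \frac{213537335}{32553096}$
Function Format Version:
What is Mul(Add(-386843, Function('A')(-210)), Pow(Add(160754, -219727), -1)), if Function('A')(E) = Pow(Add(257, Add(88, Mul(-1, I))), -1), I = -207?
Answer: Rational(213537335, 32553096) ≈ 6.5597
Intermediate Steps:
Function('A')(E) = Rational(1, 552) (Function('A')(E) = Pow(Add(257, Add(88, Mul(-1, -207))), -1) = Pow(Add(257, Add(88, 207)), -1) = Pow(Add(257, 295), -1) = Pow(552, -1) = Rational(1, 552))
Mul(Add(-386843, Function('A')(-210)), Pow(Add(160754, -219727), -1)) = Mul(Add(-386843, Rational(1, 552)), Pow(Add(160754, -219727), -1)) = Mul(Rational(-213537335, 552), Pow(-58973, -1)) = Mul(Rational(-213537335, 552), Rational(-1, 58973)) = Rational(213537335, 32553096)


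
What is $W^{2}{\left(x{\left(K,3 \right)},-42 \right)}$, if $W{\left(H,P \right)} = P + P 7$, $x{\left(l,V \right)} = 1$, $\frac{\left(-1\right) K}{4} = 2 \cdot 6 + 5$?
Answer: $112896$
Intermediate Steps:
$K = -68$ ($K = - 4 \left(2 \cdot 6 + 5\right) = - 4 \left(12 + 5\right) = \left(-4\right) 17 = -68$)
$W{\left(H,P \right)} = 8 P$ ($W{\left(H,P \right)} = P + 7 P = 8 P$)
$W^{2}{\left(x{\left(K,3 \right)},-42 \right)} = \left(8 \left(-42\right)\right)^{2} = \left(-336\right)^{2} = 112896$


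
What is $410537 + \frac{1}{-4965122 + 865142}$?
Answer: $\frac{1683193489259}{4099980} \approx 4.1054 \cdot 10^{5}$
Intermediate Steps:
$410537 + \frac{1}{-4965122 + 865142} = 410537 + \frac{1}{-4099980} = 410537 - \frac{1}{4099980} = \frac{1683193489259}{4099980}$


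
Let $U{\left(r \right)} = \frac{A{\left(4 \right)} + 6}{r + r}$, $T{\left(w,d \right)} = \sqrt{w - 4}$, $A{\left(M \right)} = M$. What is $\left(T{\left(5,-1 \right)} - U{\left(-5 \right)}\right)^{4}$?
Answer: $16$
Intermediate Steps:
$T{\left(w,d \right)} = \sqrt{-4 + w}$
$U{\left(r \right)} = \frac{5}{r}$ ($U{\left(r \right)} = \frac{4 + 6}{r + r} = \frac{10}{2 r} = 10 \frac{1}{2 r} = \frac{5}{r}$)
$\left(T{\left(5,-1 \right)} - U{\left(-5 \right)}\right)^{4} = \left(\sqrt{-4 + 5} - \frac{5}{-5}\right)^{4} = \left(\sqrt{1} - 5 \left(- \frac{1}{5}\right)\right)^{4} = \left(1 - -1\right)^{4} = \left(1 + 1\right)^{4} = 2^{4} = 16$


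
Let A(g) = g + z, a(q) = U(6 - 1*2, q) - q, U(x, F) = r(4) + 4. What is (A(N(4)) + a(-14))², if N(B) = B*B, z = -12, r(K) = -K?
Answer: 324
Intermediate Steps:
U(x, F) = 0 (U(x, F) = -1*4 + 4 = -4 + 4 = 0)
a(q) = -q (a(q) = 0 - q = -q)
N(B) = B²
A(g) = -12 + g (A(g) = g - 12 = -12 + g)
(A(N(4)) + a(-14))² = ((-12 + 4²) - 1*(-14))² = ((-12 + 16) + 14)² = (4 + 14)² = 18² = 324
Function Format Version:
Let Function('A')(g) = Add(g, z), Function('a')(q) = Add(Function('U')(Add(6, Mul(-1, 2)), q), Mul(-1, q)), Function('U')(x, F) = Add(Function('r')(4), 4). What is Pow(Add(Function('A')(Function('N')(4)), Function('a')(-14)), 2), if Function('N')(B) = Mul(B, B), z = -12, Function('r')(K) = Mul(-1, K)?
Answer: 324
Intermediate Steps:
Function('U')(x, F) = 0 (Function('U')(x, F) = Add(Mul(-1, 4), 4) = Add(-4, 4) = 0)
Function('a')(q) = Mul(-1, q) (Function('a')(q) = Add(0, Mul(-1, q)) = Mul(-1, q))
Function('N')(B) = Pow(B, 2)
Function('A')(g) = Add(-12, g) (Function('A')(g) = Add(g, -12) = Add(-12, g))
Pow(Add(Function('A')(Function('N')(4)), Function('a')(-14)), 2) = Pow(Add(Add(-12, Pow(4, 2)), Mul(-1, -14)), 2) = Pow(Add(Add(-12, 16), 14), 2) = Pow(Add(4, 14), 2) = Pow(18, 2) = 324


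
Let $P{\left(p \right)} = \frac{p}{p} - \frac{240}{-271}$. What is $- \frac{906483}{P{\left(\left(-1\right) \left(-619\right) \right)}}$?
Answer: $- \frac{245656893}{511} \approx -4.8074 \cdot 10^{5}$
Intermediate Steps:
$P{\left(p \right)} = \frac{511}{271}$ ($P{\left(p \right)} = 1 - - \frac{240}{271} = 1 + \frac{240}{271} = \frac{511}{271}$)
$- \frac{906483}{P{\left(\left(-1\right) \left(-619\right) \right)}} = - \frac{906483}{\frac{511}{271}} = \left(-906483\right) \frac{271}{511} = - \frac{245656893}{511}$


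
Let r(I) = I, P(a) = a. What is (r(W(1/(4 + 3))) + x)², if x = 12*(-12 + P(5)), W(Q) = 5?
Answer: 6241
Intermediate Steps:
x = -84 (x = 12*(-12 + 5) = 12*(-7) = -84)
(r(W(1/(4 + 3))) + x)² = (5 - 84)² = (-79)² = 6241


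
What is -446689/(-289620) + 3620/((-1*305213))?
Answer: 135286865357/88395789060 ≈ 1.5305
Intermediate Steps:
-446689/(-289620) + 3620/((-1*305213)) = -446689*(-1/289620) + 3620/(-305213) = 446689/289620 + 3620*(-1/305213) = 446689/289620 - 3620/305213 = 135286865357/88395789060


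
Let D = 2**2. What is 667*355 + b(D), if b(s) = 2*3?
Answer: 236791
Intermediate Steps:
D = 4
b(s) = 6
667*355 + b(D) = 667*355 + 6 = 236785 + 6 = 236791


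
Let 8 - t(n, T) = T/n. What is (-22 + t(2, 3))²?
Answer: 961/4 ≈ 240.25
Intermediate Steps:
t(n, T) = 8 - T/n
(-22 + t(2, 3))² = (-22 + (8 - 1*3/2))² = (-22 + (8 - 1*3*½))² = (-22 + (8 - 3/2))² = (-22 + 13/2)² = (-31/2)² = 961/4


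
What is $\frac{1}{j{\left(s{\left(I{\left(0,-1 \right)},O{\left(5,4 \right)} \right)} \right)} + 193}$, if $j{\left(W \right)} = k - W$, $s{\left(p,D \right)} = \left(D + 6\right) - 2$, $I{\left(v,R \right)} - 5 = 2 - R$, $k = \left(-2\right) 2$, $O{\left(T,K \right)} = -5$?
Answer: $\frac{1}{190} \approx 0.0052632$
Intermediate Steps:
$k = -4$
$I{\left(v,R \right)} = 7 - R$ ($I{\left(v,R \right)} = 5 - \left(-2 + R\right) = 7 - R$)
$s{\left(p,D \right)} = 4 + D$ ($s{\left(p,D \right)} = \left(6 + D\right) - 2 = 4 + D$)
$j{\left(W \right)} = -4 - W$
$\frac{1}{j{\left(s{\left(I{\left(0,-1 \right)},O{\left(5,4 \right)} \right)} \right)} + 193} = \frac{1}{\left(-4 - \left(4 - 5\right)\right) + 193} = \frac{1}{\left(-4 - -1\right) + 193} = \frac{1}{\left(-4 + 1\right) + 193} = \frac{1}{-3 + 193} = \frac{1}{190}$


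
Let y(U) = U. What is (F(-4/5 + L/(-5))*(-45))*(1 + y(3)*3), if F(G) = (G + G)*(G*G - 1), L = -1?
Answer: -1728/5 ≈ -345.60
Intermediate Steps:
F(G) = 2*G*(-1 + G²) (F(G) = (2*G)*(G² - 1) = (2*G)*(-1 + G²) = 2*G*(-1 + G²))
(F(-4/5 + L/(-5))*(-45))*(1 + y(3)*3) = ((2*(-4/5 - 1/(-5))*(-1 + (-4/5 - 1/(-5))²))*(-45))*(1 + 3*3) = ((2*(-4*⅕ - 1*(-⅕))*(-1 + (-4*⅕ - 1*(-⅕))²))*(-45))*(1 + 9) = ((2*(-⅘ + ⅕)*(-1 + (-⅘ + ⅕)²))*(-45))*10 = ((2*(-⅗)*(-1 + (-⅗)²))*(-45))*10 = ((2*(-⅗)*(-1 + 9/25))*(-45))*10 = ((2*(-⅗)*(-16/25))*(-45))*10 = ((96/125)*(-45))*10 = -864/25*10 = -1728/5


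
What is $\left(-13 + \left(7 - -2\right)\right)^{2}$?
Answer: $16$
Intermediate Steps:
$\left(-13 + \left(7 - -2\right)\right)^{2} = \left(-13 + \left(7 + 2\right)\right)^{2} = \left(-13 + 9\right)^{2} = \left(-4\right)^{2} = 16$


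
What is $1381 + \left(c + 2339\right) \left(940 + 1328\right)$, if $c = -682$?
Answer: $3759457$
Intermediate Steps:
$1381 + \left(c + 2339\right) \left(940 + 1328\right) = 1381 + \left(-682 + 2339\right) \left(940 + 1328\right) = 1381 + 1657 \cdot 2268 = 1381 + 3758076 = 3759457$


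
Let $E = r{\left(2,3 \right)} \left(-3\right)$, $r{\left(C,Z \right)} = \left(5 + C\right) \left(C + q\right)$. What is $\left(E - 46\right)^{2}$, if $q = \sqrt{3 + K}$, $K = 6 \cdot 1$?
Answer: $22801$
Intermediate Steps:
$K = 6$
$q = 3$ ($q = \sqrt{3 + 6} = \sqrt{9} = 3$)
$r{\left(C,Z \right)} = \left(3 + C\right) \left(5 + C\right)$ ($r{\left(C,Z \right)} = \left(5 + C\right) \left(C + 3\right) = \left(5 + C\right) \left(3 + C\right) = \left(3 + C\right) \left(5 + C\right)$)
$E = -105$ ($E = \left(15 + 2^{2} + 8 \cdot 2\right) \left(-3\right) = \left(15 + 4 + 16\right) \left(-3\right) = 35 \left(-3\right) = -105$)
$\left(E - 46\right)^{2} = \left(-105 - 46\right)^{2} = \left(-151\right)^{2} = 22801$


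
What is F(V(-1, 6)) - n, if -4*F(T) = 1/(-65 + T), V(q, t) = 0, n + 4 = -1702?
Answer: 443561/260 ≈ 1706.0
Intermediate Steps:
n = -1706 (n = -4 - 1702 = -1706)
F(T) = -1/(4*(-65 + T))
F(V(-1, 6)) - n = -1/(-260 + 4*0) - 1*(-1706) = -1/(-260 + 0) + 1706 = -1/(-260) + 1706 = -1*(-1/260) + 1706 = 1/260 + 1706 = 443561/260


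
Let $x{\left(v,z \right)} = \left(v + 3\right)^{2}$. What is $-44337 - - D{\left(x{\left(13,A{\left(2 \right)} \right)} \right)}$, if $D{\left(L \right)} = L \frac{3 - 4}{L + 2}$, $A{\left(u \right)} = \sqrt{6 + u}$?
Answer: $- \frac{5719601}{129} \approx -44338.0$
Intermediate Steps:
$x{\left(v,z \right)} = \left(3 + v\right)^{2}$
$D{\left(L \right)} = - \frac{L}{2 + L}$ ($D{\left(L \right)} = L \left(- \frac{1}{2 + L}\right) = - \frac{L}{2 + L}$)
$-44337 - - D{\left(x{\left(13,A{\left(2 \right)} \right)} \right)} = -44337 - - \frac{\left(-1\right) \left(3 + 13\right)^{2}}{2 + \left(3 + 13\right)^{2}} = -44337 - - \frac{\left(-1\right) 16^{2}}{2 + 16^{2}} = -44337 - - \frac{\left(-1\right) 256}{2 + 256} = -44337 - - \frac{\left(-1\right) 256}{258} = -44337 - \left(-1\right) \left(- \frac{128}{129}\right) = -44337 - \frac{128}{129} = - \frac{5719601}{129}$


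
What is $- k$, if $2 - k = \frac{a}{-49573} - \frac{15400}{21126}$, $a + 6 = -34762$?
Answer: $- \frac{151676702}{74805657} \approx -2.0276$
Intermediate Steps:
$a = -34768$ ($a = -6 - 34762 = -34768$)
$k = \frac{151676702}{74805657}$ ($k = 2 - \left(- \frac{34768}{-49573} - \frac{15400}{21126}\right) = 2 - \left(\left(-34768\right) \left(- \frac{1}{49573}\right) - \frac{1100}{1509}\right) = 2 - \left(\frac{34768}{49573} - \frac{1100}{1509}\right) = 2 - - \frac{2065388}{74805657} = 2 + \frac{2065388}{74805657} = \frac{151676702}{74805657} \approx 2.0276$)
$- k = \left(-1\right) \frac{151676702}{74805657} = - \frac{151676702}{74805657}$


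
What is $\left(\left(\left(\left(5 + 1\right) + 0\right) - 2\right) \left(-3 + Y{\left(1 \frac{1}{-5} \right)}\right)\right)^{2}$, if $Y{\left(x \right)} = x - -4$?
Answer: $\frac{256}{25} \approx 10.24$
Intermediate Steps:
$Y{\left(x \right)} = 4 + x$ ($Y{\left(x \right)} = x + 4 = 4 + x$)
$\left(\left(\left(\left(5 + 1\right) + 0\right) - 2\right) \left(-3 + Y{\left(1 \frac{1}{-5} \right)}\right)\right)^{2} = \left(\left(\left(\left(5 + 1\right) + 0\right) - 2\right) \left(-3 + \left(4 + 1 \frac{1}{-5}\right)\right)\right)^{2} = \left(\left(\left(6 + 0\right) - 2\right) \left(-3 + \left(4 + 1 \left(- \frac{1}{5}\right)\right)\right)\right)^{2} = \left(\left(6 - 2\right) \left(-3 + \left(4 - \frac{1}{5}\right)\right)\right)^{2} = \left(4 \left(-3 + \frac{19}{5}\right)\right)^{2} = \left(4 \cdot \frac{4}{5}\right)^{2} = \left(\frac{16}{5}\right)^{2} = \frac{256}{25}$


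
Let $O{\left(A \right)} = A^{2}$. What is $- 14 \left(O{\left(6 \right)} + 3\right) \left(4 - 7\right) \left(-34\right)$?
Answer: $-55692$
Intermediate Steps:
$- 14 \left(O{\left(6 \right)} + 3\right) \left(4 - 7\right) \left(-34\right) = - 14 \left(6^{2} + 3\right) \left(4 - 7\right) \left(-34\right) = - 14 \left(36 + 3\right) \left(-3\right) \left(-34\right) = - 14 \cdot 39 \left(-3\right) \left(-34\right) = \left(-14\right) \left(-117\right) \left(-34\right) = 1638 \left(-34\right) = -55692$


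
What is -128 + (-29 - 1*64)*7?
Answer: -779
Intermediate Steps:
-128 + (-29 - 1*64)*7 = -128 + (-29 - 64)*7 = -128 - 93*7 = -128 - 651 = -779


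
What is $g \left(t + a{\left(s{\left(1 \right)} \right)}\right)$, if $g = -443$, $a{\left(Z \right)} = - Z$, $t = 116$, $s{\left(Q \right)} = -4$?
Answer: $-53160$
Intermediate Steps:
$g \left(t + a{\left(s{\left(1 \right)} \right)}\right) = - 443 \left(116 - -4\right) = - 443 \left(116 + 4\right) = \left(-443\right) 120 = -53160$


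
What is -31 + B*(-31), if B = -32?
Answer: 961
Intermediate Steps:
-31 + B*(-31) = -31 - 32*(-31) = -31 + 992 = 961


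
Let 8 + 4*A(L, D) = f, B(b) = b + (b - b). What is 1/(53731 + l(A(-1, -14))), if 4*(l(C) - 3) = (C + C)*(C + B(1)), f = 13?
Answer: 32/1719533 ≈ 1.8610e-5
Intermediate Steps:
B(b) = b (B(b) = b + 0 = b)
A(L, D) = 5/4 (A(L, D) = -2 + (1/4)*13 = -2 + 13/4 = 5/4)
l(C) = 3 + C*(1 + C)/2 (l(C) = 3 + ((C + C)*(C + 1))/4 = 3 + ((2*C)*(1 + C))/4 = 3 + (2*C*(1 + C))/4 = 3 + C*(1 + C)/2)
1/(53731 + l(A(-1, -14))) = 1/(53731 + (3 + (1/2)*(5/4) + (5/4)**2/2)) = 1/(53731 + (3 + 5/8 + (1/2)*(25/16))) = 1/(53731 + (3 + 5/8 + 25/32)) = 1/(53731 + 141/32) = 1/(1719533/32) = 32/1719533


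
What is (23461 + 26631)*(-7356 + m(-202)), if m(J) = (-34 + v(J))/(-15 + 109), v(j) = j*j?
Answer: -16297281924/47 ≈ -3.4675e+8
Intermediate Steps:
v(j) = j**2
m(J) = -17/47 + J**2/94 (m(J) = (-34 + J**2)/(-15 + 109) = (-34 + J**2)/94 = (-34 + J**2)*(1/94) = -17/47 + J**2/94)
(23461 + 26631)*(-7356 + m(-202)) = (23461 + 26631)*(-7356 + (-17/47 + (1/94)*(-202)**2)) = 50092*(-7356 + (-17/47 + (1/94)*40804)) = 50092*(-7356 + (-17/47 + 20402/47)) = 50092*(-7356 + 20385/47) = 50092*(-325347/47) = -16297281924/47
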